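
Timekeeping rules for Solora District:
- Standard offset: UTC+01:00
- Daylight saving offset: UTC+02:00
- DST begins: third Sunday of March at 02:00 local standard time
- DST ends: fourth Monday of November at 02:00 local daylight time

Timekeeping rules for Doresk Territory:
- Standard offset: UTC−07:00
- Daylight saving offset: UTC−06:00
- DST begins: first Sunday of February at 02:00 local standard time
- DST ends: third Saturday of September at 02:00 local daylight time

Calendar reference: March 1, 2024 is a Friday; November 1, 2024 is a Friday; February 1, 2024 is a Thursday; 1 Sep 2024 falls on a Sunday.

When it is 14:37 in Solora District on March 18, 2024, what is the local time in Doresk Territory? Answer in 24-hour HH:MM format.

1 March 2024 is a Friday, so the first Sunday is March 3 and the third is March 17.
1 November 2024 is a Friday, so the first Monday is November 4 and the fourth is November 25.
March 18, 2024 falls between 17 March and 25 November, so daylight saving is in effect and Solora District is at UTC+02:00.
14:37 Solora District − 2h = 12:37 UTC.
1 February 2024 is a Thursday, so the first Sunday is February 4.
1 September 2024 is a Sunday, so the first Saturday is September 7 and the third is September 21.
At the standard offset (UTC−07:00), 12:37 UTC − 7h = 05:37 Doresk Territory standard time.
The standard-time date in Doresk Territory, March 18, 2024, falls between 4 February and 21 September, so daylight saving is in effect and Doresk Territory is at UTC−06:00.
12:37 UTC − 6h = 06:37 Doresk Territory.

06:37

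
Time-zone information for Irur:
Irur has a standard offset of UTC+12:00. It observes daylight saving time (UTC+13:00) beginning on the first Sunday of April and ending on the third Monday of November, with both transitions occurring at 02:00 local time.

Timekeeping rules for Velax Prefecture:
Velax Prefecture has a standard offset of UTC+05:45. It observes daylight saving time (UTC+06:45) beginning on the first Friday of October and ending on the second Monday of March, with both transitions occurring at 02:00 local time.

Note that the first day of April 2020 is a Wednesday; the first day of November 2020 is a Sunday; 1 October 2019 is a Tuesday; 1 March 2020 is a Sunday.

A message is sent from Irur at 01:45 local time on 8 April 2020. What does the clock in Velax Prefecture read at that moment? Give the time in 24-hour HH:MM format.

1 April 2020 is a Wednesday, so the first Sunday is April 5.
1 November 2020 is a Sunday, so the first Monday is November 2 and the third is November 16.
8 April 2020 lies within the daylight-saving period (5 April – 16 November), so Irur is on daylight time, UTC+13:00.
01:45 Irur − 13h = 12:45 UTC (rolling into the previous day, 7 April 2020).
1 October 2019 is a Tuesday, so the first Friday is October 4.
1 March 2020 is a Sunday, so the first Monday is March 2 and the second is March 9.
At the standard offset (UTC+05:45), 12:45 UTC + 5h45m = 18:30 Velax Prefecture standard time.
The standard-time date in Velax Prefecture, 7 April 2020, is outside the daylight-saving period (4 October 2019 – 9 March 2020), so Velax Prefecture is on standard time, UTC+05:45.
12:45 UTC + 5h45m = 18:30 Velax Prefecture.

18:30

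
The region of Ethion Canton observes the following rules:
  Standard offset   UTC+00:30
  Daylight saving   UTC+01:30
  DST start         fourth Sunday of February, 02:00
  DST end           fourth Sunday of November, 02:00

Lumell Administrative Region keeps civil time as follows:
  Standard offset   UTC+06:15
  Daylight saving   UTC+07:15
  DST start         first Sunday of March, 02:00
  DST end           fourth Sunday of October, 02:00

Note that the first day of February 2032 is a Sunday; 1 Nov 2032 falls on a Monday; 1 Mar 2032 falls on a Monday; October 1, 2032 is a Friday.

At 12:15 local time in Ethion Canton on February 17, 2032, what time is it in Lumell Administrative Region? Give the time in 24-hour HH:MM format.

1 February 2032 is a Sunday, so the first Sunday is February 1 and the fourth is February 22.
1 November 2032 is a Monday, so the first Sunday is November 7 and the fourth is November 28.
February 17, 2032 does not fall between 22 February and 28 November, so daylight saving is not in effect and Ethion Canton is at UTC+00:30.
12:15 Ethion Canton − 0h30m = 11:45 UTC.
1 March 2032 is a Monday, so the first Sunday is March 7.
1 October 2032 is a Friday, so the first Sunday is October 3 and the fourth is October 24.
At the standard offset (UTC+06:15), 11:45 UTC + 6h15m = 18:00 Lumell Administrative Region standard time.
The standard-time date in Lumell Administrative Region, February 17, 2032, is outside the daylight-saving period (7 March – 24 October), so Lumell Administrative Region is on standard time, UTC+06:15.
11:45 UTC + 6h15m = 18:00 Lumell Administrative Region.

18:00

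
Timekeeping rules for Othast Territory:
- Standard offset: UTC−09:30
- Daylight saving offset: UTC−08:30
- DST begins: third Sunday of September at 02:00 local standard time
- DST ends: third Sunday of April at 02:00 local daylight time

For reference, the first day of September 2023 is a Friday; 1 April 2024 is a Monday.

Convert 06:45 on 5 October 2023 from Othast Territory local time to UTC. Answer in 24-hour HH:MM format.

15:15

1 September 2023 is a Friday, so the first Sunday is September 3 and the third is September 17.
1 April 2024 is a Monday, so the first Sunday is April 7 and the third is April 21.
5 October 2023 lies within the daylight-saving period (17 September 2023 – 21 April 2024), so Othast Territory is on daylight time, UTC−08:30.
06:45 local + 8h30m = 15:15 UTC.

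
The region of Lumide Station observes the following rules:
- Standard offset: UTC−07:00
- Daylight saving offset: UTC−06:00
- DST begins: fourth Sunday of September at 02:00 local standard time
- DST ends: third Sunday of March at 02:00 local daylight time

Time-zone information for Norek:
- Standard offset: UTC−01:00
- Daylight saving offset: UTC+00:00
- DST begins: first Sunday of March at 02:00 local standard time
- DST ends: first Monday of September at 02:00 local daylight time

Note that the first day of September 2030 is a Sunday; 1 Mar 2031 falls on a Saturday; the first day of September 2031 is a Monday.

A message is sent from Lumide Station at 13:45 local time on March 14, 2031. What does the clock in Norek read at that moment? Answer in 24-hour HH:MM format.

1 September 2030 is a Sunday, so the first Sunday is September 1 and the fourth is September 22.
1 March 2031 is a Saturday, so the first Sunday is March 2 and the third is March 16.
Daylight saving runs 22 September 2030 – 16 March 2031; March 14, 2031 is inside that window, so Lumide Station is at UTC−06:00.
13:45 Lumide Station + 6h = 19:45 UTC.
1 March 2031 is a Saturday, so the first Sunday is March 2.
1 September 2031 is a Monday, so the first Monday is September 1.
At the standard offset (UTC−01:00), 19:45 UTC − 1h = 18:45 Norek standard time.
The standard-time date in Norek, March 14, 2031, falls between 2 March and 1 September, so daylight saving is in effect and Norek is at UTC+00:00.
19:45 UTC + 0h = 19:45 Norek.

19:45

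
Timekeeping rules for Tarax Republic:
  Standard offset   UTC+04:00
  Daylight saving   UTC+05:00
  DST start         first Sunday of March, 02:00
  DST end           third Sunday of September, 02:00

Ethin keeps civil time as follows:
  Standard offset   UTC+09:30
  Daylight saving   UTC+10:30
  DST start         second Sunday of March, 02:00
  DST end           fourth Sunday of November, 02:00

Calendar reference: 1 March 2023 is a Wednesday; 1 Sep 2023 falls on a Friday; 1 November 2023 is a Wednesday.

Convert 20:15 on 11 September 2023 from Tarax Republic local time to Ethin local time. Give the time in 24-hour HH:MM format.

1 March 2023 is a Wednesday, so the first Sunday is March 5.
1 September 2023 is a Friday, so the first Sunday is September 3 and the third is September 17.
11 September 2023 lies within the daylight-saving period (5 March – 17 September), so Tarax Republic is on daylight time, UTC+05:00.
20:15 Tarax Republic − 5h = 15:15 UTC.
1 March 2023 is a Wednesday, so the first Sunday is March 5 and the second is March 12.
1 November 2023 is a Wednesday, so the first Sunday is November 5 and the fourth is November 26.
At the standard offset (UTC+09:30), 15:15 UTC + 9h30m = 00:45 Ethin standard time (rolling into the next day, 12 September 2023).
The standard-time date in Ethin, 12 September 2023, lies within the daylight-saving period (12 March – 26 November), so Ethin is on daylight time, UTC+10:30.
15:15 UTC + 10h30m = 01:45 Ethin (rolling into the next day, 12 September 2023).

01:45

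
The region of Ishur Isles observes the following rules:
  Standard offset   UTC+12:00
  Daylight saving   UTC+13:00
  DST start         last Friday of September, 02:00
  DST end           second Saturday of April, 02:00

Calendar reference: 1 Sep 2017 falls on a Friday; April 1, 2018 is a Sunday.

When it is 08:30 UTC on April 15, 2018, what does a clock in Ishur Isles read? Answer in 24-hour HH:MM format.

1 September 2017 is a Friday, so Fridays fall on 1, 8, 15, 22, 29; the last is September 29.
1 April 2018 is a Sunday, so the first Saturday is April 7 and the second is April 14.
At the standard offset (UTC+12:00), 08:30 UTC + 12h = 20:30 Ishur Isles standard time.
The standard-time date in Ishur Isles, April 15, 2018, is outside the daylight-saving period (29 September 2017 – 14 April 2018), so Ishur Isles is on standard time, UTC+12:00.
08:30 UTC + 12h = 20:30 local.

20:30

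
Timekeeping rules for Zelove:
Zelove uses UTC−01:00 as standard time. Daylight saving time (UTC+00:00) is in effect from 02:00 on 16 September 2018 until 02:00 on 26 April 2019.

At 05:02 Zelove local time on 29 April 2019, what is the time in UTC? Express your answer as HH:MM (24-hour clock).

29 April 2019 does not fall between 16 September 2018 and 26 April 2019, so daylight saving is not in effect and Zelove is at UTC−01:00.
05:02 local + 1h = 06:02 UTC.

06:02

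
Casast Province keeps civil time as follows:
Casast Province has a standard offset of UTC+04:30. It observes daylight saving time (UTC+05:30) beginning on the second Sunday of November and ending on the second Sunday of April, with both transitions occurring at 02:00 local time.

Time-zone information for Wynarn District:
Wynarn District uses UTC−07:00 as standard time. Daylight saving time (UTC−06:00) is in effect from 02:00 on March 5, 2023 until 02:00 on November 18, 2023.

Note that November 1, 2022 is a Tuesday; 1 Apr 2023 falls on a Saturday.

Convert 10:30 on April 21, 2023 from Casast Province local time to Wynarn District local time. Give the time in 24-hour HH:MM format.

1 November 2022 is a Tuesday, so the first Sunday is November 6 and the second is November 13.
1 April 2023 is a Saturday, so the first Sunday is April 2 and the second is April 9.
Daylight saving runs 13 November 2022 – 9 April 2023; April 21, 2023 is outside that window, so Casast Province is on standard time at UTC+04:30.
10:30 Casast Province − 4h30m = 06:00 UTC.
At the standard offset (UTC−07:00), 06:00 UTC − 7h = 23:00 Wynarn District standard time (rolling into the previous day, 20 April 2023).
The standard-time date in Wynarn District, April 20, 2023, falls between 5 March and 18 November, so daylight saving is in effect and Wynarn District is at UTC−06:00.
06:00 UTC − 6h = 00:00 Wynarn District.

00:00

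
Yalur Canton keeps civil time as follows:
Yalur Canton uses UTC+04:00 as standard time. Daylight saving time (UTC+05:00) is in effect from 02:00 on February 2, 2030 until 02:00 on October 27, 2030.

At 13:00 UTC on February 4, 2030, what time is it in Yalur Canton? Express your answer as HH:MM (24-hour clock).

18:00

At the standard offset (UTC+04:00), 13:00 UTC + 4h = 17:00 Yalur Canton standard time.
The standard-time date in Yalur Canton, February 4, 2030, falls between 2 February and 27 October, so daylight saving is in effect and Yalur Canton is at UTC+05:00.
13:00 UTC + 5h = 18:00 local.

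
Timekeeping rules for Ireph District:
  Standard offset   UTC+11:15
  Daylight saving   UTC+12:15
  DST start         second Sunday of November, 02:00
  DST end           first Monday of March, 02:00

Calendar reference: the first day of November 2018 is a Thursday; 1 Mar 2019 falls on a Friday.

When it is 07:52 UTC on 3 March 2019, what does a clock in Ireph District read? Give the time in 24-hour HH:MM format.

20:07

1 November 2018 is a Thursday, so the first Sunday is November 4 and the second is November 11.
1 March 2019 is a Friday, so the first Monday is March 4.
At the standard offset (UTC+11:15), 07:52 UTC + 11h15m = 19:07 Ireph District standard time.
The standard-time date in Ireph District, 3 March 2019, falls between 11 November 2018 and 4 March 2019, so daylight saving is in effect and Ireph District is at UTC+12:15.
07:52 UTC + 12h15m = 20:07 local.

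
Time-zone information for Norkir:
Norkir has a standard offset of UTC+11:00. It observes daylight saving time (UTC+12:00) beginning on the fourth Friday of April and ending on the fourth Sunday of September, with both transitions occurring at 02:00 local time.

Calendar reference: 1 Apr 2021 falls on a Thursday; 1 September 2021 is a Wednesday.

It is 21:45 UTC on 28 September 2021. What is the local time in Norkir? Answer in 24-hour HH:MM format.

08:45

1 April 2021 is a Thursday, so the first Friday is April 2 and the fourth is April 23.
1 September 2021 is a Wednesday, so the first Sunday is September 5 and the fourth is September 26.
At the standard offset (UTC+11:00), 21:45 UTC + 11h = 08:45 Norkir standard time (rolling into the next day, 29 September 2021).
The standard-time date in Norkir, 29 September 2021, does not fall between 23 April and 26 September, so daylight saving is not in effect and Norkir is at UTC+11:00.
21:45 UTC + 11h = 08:45 local (rolling into the next day, 29 September 2021).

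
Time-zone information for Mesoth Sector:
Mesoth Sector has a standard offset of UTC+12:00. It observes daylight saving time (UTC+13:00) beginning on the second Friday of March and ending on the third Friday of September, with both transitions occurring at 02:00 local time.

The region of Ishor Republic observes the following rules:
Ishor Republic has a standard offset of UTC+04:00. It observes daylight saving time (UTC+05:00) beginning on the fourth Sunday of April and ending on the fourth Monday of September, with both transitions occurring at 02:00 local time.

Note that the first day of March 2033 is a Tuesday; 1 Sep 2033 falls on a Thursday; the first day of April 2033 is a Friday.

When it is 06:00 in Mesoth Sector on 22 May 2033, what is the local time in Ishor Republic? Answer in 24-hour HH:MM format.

22:00

1 March 2033 is a Tuesday, so the first Friday is March 4 and the second is March 11.
1 September 2033 is a Thursday, so the first Friday is September 2 and the third is September 16.
Daylight saving runs 11 March – 16 September; 22 May 2033 is inside that window, so Mesoth Sector is at UTC+13:00.
06:00 Mesoth Sector − 13h = 17:00 UTC (rolling into the previous day, 21 May 2033).
1 April 2033 is a Friday, so the first Sunday is April 3 and the fourth is April 24.
1 September 2033 is a Thursday, so the first Monday is September 5 and the fourth is September 26.
At the standard offset (UTC+04:00), 17:00 UTC + 4h = 21:00 Ishor Republic standard time.
Daylight saving runs 24 April – 26 September; the standard-time date in Ishor Republic, 21 May 2033, is inside that window, so Ishor Republic is at UTC+05:00.
17:00 UTC + 5h = 22:00 Ishor Republic.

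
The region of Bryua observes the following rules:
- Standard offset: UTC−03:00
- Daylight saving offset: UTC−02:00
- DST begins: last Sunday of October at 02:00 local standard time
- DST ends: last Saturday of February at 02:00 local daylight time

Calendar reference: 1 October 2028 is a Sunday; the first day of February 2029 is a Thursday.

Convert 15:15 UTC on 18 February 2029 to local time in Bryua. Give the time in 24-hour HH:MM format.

13:15

1 October 2028 is a Sunday, so Sundays fall on 1, 8, 15, 22, 29; the last is October 29.
1 February 2029 is a Thursday, so Saturdays fall on 3, 10, 17, 24; the last is February 24.
At the standard offset (UTC−03:00), 15:15 UTC − 3h = 12:15 Bryua standard time.
The standard-time date in Bryua, 18 February 2029, falls between 29 October 2028 and 24 February 2029, so daylight saving is in effect and Bryua is at UTC−02:00.
15:15 UTC − 2h = 13:15 local.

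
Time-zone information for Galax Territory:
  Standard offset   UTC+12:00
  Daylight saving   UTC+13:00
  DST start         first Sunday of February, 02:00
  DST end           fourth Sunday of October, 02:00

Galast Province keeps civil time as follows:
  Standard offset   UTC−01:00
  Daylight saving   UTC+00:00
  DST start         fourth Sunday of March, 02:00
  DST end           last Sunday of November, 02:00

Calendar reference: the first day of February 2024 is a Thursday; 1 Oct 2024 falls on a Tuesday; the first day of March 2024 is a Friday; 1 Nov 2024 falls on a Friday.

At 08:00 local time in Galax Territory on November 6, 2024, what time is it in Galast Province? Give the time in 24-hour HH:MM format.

1 February 2024 is a Thursday, so the first Sunday is February 4.
1 October 2024 is a Tuesday, so the first Sunday is October 6 and the fourth is October 27.
November 6, 2024 is outside the daylight-saving period (4 February – 27 October), so Galax Territory is on standard time, UTC+12:00.
08:00 Galax Territory − 12h = 20:00 UTC (rolling into the previous day, 5 November 2024).
1 March 2024 is a Friday, so the first Sunday is March 3 and the fourth is March 24.
1 November 2024 is a Friday, so Sundays fall on 3, 10, 17, 24; the last is November 24.
At the standard offset (UTC−01:00), 20:00 UTC − 1h = 19:00 Galast Province standard time.
Daylight saving runs 24 March – 24 November; the standard-time date in Galast Province, November 5, 2024, is inside that window, so Galast Province is at UTC+00:00.
20:00 UTC + 0h = 20:00 Galast Province.

20:00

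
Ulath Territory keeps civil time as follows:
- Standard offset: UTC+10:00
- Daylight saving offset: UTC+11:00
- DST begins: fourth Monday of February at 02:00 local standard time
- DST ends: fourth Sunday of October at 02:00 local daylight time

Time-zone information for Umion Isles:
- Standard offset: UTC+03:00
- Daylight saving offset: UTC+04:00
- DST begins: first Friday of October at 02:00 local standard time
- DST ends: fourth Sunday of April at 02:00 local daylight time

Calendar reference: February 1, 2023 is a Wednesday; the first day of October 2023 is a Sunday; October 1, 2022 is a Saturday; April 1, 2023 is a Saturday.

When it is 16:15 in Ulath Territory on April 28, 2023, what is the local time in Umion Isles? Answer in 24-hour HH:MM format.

1 February 2023 is a Wednesday, so the first Monday is February 6 and the fourth is February 27.
1 October 2023 is a Sunday, so the first Sunday is October 1 and the fourth is October 22.
Daylight saving runs 27 February – 22 October; April 28, 2023 is inside that window, so Ulath Territory is at UTC+11:00.
16:15 Ulath Territory − 11h = 05:15 UTC.
1 October 2022 is a Saturday, so the first Friday is October 7.
1 April 2023 is a Saturday, so the first Sunday is April 2 and the fourth is April 23.
At the standard offset (UTC+03:00), 05:15 UTC + 3h = 08:15 Umion Isles standard time.
The standard-time date in Umion Isles, April 28, 2023, is outside the daylight-saving period (7 October 2022 – 23 April 2023), so Umion Isles is on standard time, UTC+03:00.
05:15 UTC + 3h = 08:15 Umion Isles.

08:15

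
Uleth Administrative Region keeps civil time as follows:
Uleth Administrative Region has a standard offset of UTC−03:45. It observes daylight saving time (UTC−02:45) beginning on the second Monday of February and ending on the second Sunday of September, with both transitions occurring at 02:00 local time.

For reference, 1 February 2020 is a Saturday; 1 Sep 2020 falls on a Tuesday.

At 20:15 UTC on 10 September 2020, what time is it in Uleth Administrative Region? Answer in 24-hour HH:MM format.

17:30

1 February 2020 is a Saturday, so the first Monday is February 3 and the second is February 10.
1 September 2020 is a Tuesday, so the first Sunday is September 6 and the second is September 13.
At the standard offset (UTC−03:45), 20:15 UTC − 3h45m = 16:30 Uleth Administrative Region standard time.
Daylight saving runs 10 February – 13 September; the standard-time date in Uleth Administrative Region, 10 September 2020, is inside that window, so Uleth Administrative Region is at UTC−02:45.
20:15 UTC − 2h45m = 17:30 local.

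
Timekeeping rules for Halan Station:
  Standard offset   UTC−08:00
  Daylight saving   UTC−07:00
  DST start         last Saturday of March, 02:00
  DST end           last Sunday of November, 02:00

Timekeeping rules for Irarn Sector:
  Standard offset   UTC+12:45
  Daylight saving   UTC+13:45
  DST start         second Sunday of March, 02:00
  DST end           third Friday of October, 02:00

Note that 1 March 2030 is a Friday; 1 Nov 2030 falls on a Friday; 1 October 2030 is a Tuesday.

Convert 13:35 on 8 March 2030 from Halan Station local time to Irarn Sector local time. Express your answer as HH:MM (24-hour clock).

1 March 2030 is a Friday, so Saturdays fall on 2, 9, 16, 23, 30; the last is March 30.
1 November 2030 is a Friday, so Sundays fall on 3, 10, 17, 24; the last is November 24.
8 March 2030 does not fall between 30 March and 24 November, so daylight saving is not in effect and Halan Station is at UTC−08:00.
13:35 Halan Station + 8h = 21:35 UTC.
1 March 2030 is a Friday, so the first Sunday is March 3 and the second is March 10.
1 October 2030 is a Tuesday, so the first Friday is October 4 and the third is October 18.
At the standard offset (UTC+12:45), 21:35 UTC + 12h45m = 10:20 Irarn Sector standard time (rolling into the next day, 9 March 2030).
The standard-time date in Irarn Sector, 9 March 2030, does not fall between 10 March and 18 October, so daylight saving is not in effect and Irarn Sector is at UTC+12:45.
21:35 UTC + 12h45m = 10:20 Irarn Sector (rolling into the next day, 9 March 2030).

10:20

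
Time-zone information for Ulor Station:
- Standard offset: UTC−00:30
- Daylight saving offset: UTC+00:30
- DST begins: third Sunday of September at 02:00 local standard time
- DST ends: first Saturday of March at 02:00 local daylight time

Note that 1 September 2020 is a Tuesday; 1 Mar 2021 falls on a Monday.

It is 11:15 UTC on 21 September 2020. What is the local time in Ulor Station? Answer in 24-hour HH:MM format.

1 September 2020 is a Tuesday, so the first Sunday is September 6 and the third is September 20.
1 March 2021 is a Monday, so the first Saturday is March 6.
At the standard offset (UTC−00:30), 11:15 UTC − 0h30m = 10:45 Ulor Station standard time.
The standard-time date in Ulor Station, 21 September 2020, falls between 20 September 2020 and 6 March 2021, so daylight saving is in effect and Ulor Station is at UTC+00:30.
11:15 UTC + 0h30m = 11:45 local.

11:45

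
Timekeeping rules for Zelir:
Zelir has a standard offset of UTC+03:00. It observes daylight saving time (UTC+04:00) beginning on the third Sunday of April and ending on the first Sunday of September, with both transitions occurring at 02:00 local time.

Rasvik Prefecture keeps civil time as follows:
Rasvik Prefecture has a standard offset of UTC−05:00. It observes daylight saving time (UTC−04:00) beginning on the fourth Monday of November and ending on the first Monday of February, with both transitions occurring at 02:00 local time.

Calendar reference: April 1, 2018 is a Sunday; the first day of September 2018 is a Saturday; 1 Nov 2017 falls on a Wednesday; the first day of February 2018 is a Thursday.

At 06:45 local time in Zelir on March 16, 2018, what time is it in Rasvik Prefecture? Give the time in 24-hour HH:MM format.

22:45

1 April 2018 is a Sunday, so the first Sunday is April 1 and the third is April 15.
1 September 2018 is a Saturday, so the first Sunday is September 2.
March 16, 2018 does not fall between 15 April and 2 September, so daylight saving is not in effect and Zelir is at UTC+03:00.
06:45 Zelir − 3h = 03:45 UTC.
1 November 2017 is a Wednesday, so the first Monday is November 6 and the fourth is November 27.
1 February 2018 is a Thursday, so the first Monday is February 5.
At the standard offset (UTC−05:00), 03:45 UTC − 5h = 22:45 Rasvik Prefecture standard time (rolling into the previous day, 15 March 2018).
The standard-time date in Rasvik Prefecture, March 15, 2018, does not fall between 27 November 2017 and 5 February 2018, so daylight saving is not in effect and Rasvik Prefecture is at UTC−05:00.
03:45 UTC − 5h = 22:45 Rasvik Prefecture (rolling into the previous day, 15 March 2018).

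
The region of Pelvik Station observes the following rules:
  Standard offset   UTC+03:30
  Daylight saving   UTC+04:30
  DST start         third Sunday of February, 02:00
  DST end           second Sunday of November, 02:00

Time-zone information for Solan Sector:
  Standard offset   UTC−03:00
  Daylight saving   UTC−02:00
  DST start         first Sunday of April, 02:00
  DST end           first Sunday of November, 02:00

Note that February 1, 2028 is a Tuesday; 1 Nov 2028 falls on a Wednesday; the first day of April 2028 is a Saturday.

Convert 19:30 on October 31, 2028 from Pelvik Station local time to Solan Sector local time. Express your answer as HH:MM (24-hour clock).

1 February 2028 is a Tuesday, so the first Sunday is February 6 and the third is February 20.
1 November 2028 is a Wednesday, so the first Sunday is November 5 and the second is November 12.
October 31, 2028 falls between 20 February and 12 November, so daylight saving is in effect and Pelvik Station is at UTC+04:30.
19:30 Pelvik Station − 4h30m = 15:00 UTC.
1 April 2028 is a Saturday, so the first Sunday is April 2.
1 November 2028 is a Wednesday, so the first Sunday is November 5.
At the standard offset (UTC−03:00), 15:00 UTC − 3h = 12:00 Solan Sector standard time.
The standard-time date in Solan Sector, October 31, 2028, lies within the daylight-saving period (2 April – 5 November), so Solan Sector is on daylight time, UTC−02:00.
15:00 UTC − 2h = 13:00 Solan Sector.

13:00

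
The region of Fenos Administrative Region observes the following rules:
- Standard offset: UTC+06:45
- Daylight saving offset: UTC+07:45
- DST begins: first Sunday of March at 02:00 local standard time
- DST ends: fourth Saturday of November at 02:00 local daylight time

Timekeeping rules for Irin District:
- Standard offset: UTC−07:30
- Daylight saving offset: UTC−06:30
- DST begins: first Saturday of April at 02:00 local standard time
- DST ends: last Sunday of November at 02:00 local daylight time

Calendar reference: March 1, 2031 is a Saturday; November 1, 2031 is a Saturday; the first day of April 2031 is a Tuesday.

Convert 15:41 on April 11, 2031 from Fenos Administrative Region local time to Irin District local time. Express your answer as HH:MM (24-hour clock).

1 March 2031 is a Saturday, so the first Sunday is March 2.
1 November 2031 is a Saturday, so the first Saturday is November 1 and the fourth is November 22.
April 11, 2031 falls between 2 March and 22 November, so daylight saving is in effect and Fenos Administrative Region is at UTC+07:45.
15:41 Fenos Administrative Region − 7h45m = 07:56 UTC.
1 April 2031 is a Tuesday, so the first Saturday is April 5.
1 November 2031 is a Saturday, so Sundays fall on 2, 9, 16, 23, 30; the last is November 30.
At the standard offset (UTC−07:30), 07:56 UTC − 7h30m = 00:26 Irin District standard time.
The standard-time date in Irin District, April 11, 2031, falls between 5 April and 30 November, so daylight saving is in effect and Irin District is at UTC−06:30.
07:56 UTC − 6h30m = 01:26 Irin District.

01:26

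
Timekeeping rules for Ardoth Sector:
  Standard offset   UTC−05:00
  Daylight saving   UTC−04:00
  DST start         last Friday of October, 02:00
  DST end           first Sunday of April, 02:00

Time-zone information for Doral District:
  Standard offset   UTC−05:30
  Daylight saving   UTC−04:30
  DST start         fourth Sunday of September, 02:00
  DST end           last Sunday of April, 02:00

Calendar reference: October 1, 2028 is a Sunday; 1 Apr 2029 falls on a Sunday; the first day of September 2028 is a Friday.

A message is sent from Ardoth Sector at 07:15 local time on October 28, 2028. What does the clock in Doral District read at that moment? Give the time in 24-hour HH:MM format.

06:45

1 October 2028 is a Sunday, so Fridays fall on 6, 13, 20, 27; the last is October 27.
1 April 2029 is a Sunday, so the first Sunday is April 1.
October 28, 2028 lies within the daylight-saving period (27 October 2028 – 1 April 2029), so Ardoth Sector is on daylight time, UTC−04:00.
07:15 Ardoth Sector + 4h = 11:15 UTC.
1 September 2028 is a Friday, so the first Sunday is September 3 and the fourth is September 24.
1 April 2029 is a Sunday, so Sundays fall on 1, 8, 15, 22, 29; the last is April 29.
At the standard offset (UTC−05:30), 11:15 UTC − 5h30m = 05:45 Doral District standard time.
The standard-time date in Doral District, October 28, 2028, falls between 24 September 2028 and 29 April 2029, so daylight saving is in effect and Doral District is at UTC−04:30.
11:15 UTC − 4h30m = 06:45 Doral District.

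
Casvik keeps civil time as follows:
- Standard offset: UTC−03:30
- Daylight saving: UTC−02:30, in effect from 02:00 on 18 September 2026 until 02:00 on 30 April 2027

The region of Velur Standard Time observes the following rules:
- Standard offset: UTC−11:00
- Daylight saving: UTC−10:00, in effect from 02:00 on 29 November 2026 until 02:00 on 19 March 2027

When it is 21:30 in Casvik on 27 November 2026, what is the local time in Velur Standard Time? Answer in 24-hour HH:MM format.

13:00

Daylight saving runs 18 September 2026 – 30 April 2027; 27 November 2026 is inside that window, so Casvik is at UTC−02:30.
21:30 Casvik + 2h30m = 00:00 UTC (rolling into the next day, 28 November 2026).
At the standard offset (UTC−11:00), 00:00 UTC − 11h = 13:00 Velur Standard Time standard time (rolling into the previous day, 27 November 2026).
Daylight saving runs 29 November 2026 – 19 March 2027; the standard-time date in Velur Standard Time, 27 November 2026, is outside that window, so Velur Standard Time is on standard time at UTC−11:00.
00:00 UTC − 11h = 13:00 Velur Standard Time (rolling into the previous day, 27 November 2026).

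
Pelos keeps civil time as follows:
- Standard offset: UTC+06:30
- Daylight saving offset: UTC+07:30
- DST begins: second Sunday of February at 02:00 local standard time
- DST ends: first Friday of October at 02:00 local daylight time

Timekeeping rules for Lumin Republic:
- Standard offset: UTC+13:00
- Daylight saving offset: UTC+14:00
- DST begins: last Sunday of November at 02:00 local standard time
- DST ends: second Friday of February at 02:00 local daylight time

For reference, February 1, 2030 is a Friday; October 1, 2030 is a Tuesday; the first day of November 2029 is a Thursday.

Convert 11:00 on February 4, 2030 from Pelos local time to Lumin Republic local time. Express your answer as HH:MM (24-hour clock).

18:30

1 February 2030 is a Friday, so the first Sunday is February 3 and the second is February 10.
1 October 2030 is a Tuesday, so the first Friday is October 4.
Daylight saving runs 10 February – 4 October; February 4, 2030 is outside that window, so Pelos is on standard time at UTC+06:30.
11:00 Pelos − 6h30m = 04:30 UTC.
1 November 2029 is a Thursday, so Sundays fall on 4, 11, 18, 25; the last is November 25.
1 February 2030 is a Friday, so the first Friday is February 1 and the second is February 8.
At the standard offset (UTC+13:00), 04:30 UTC + 13h = 17:30 Lumin Republic standard time.
The standard-time date in Lumin Republic, February 4, 2030, falls between 25 November 2029 and 8 February 2030, so daylight saving is in effect and Lumin Republic is at UTC+14:00.
04:30 UTC + 14h = 18:30 Lumin Republic.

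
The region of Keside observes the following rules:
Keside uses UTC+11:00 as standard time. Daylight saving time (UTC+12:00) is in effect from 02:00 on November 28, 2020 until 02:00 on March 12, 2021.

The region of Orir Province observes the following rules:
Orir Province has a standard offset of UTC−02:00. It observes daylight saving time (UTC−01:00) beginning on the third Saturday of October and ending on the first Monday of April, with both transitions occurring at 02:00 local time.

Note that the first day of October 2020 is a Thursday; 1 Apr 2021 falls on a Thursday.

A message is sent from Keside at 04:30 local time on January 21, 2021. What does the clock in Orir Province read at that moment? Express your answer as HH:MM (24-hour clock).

Daylight saving runs 28 November 2020 – 12 March 2021; January 21, 2021 is inside that window, so Keside is at UTC+12:00.
04:30 Keside − 12h = 16:30 UTC (rolling into the previous day, 20 January 2021).
1 October 2020 is a Thursday, so the first Saturday is October 3 and the third is October 17.
1 April 2021 is a Thursday, so the first Monday is April 5.
At the standard offset (UTC−02:00), 16:30 UTC − 2h = 14:30 Orir Province standard time.
Daylight saving runs 17 October 2020 – 5 April 2021; the standard-time date in Orir Province, January 20, 2021, is inside that window, so Orir Province is at UTC−01:00.
16:30 UTC − 1h = 15:30 Orir Province.

15:30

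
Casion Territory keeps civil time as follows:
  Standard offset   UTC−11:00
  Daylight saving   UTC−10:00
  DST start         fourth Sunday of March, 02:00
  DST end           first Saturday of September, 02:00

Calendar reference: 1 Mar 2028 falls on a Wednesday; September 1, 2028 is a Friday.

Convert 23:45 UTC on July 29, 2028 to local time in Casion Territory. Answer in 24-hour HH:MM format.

13:45

1 March 2028 is a Wednesday, so the first Sunday is March 5 and the fourth is March 26.
1 September 2028 is a Friday, so the first Saturday is September 2.
At the standard offset (UTC−11:00), 23:45 UTC − 11h = 12:45 Casion Territory standard time.
The standard-time date in Casion Territory, July 29, 2028, lies within the daylight-saving period (26 March – 2 September), so Casion Territory is on daylight time, UTC−10:00.
23:45 UTC − 10h = 13:45 local.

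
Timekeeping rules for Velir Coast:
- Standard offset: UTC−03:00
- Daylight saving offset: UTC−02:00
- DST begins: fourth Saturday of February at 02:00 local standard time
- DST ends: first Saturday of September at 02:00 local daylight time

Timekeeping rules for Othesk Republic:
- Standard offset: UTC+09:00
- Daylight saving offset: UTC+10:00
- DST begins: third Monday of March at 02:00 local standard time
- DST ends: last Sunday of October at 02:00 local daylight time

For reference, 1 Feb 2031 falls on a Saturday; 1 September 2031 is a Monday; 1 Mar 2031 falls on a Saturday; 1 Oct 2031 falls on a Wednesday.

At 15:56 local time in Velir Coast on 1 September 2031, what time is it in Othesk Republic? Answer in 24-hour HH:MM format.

1 February 2031 is a Saturday, so the first Saturday is February 1 and the fourth is February 22.
1 September 2031 is a Monday, so the first Saturday is September 6.
1 September 2031 lies within the daylight-saving period (22 February – 6 September), so Velir Coast is on daylight time, UTC−02:00.
15:56 Velir Coast + 2h = 17:56 UTC.
1 March 2031 is a Saturday, so the first Monday is March 3 and the third is March 17.
1 October 2031 is a Wednesday, so Sundays fall on 5, 12, 19, 26; the last is October 26.
At the standard offset (UTC+09:00), 17:56 UTC + 9h = 02:56 Othesk Republic standard time (rolling into the next day, 2 September 2031).
Daylight saving runs 17 March – 26 October; the standard-time date in Othesk Republic, 2 September 2031, is inside that window, so Othesk Republic is at UTC+10:00.
17:56 UTC + 10h = 03:56 Othesk Republic (rolling into the next day, 2 September 2031).

03:56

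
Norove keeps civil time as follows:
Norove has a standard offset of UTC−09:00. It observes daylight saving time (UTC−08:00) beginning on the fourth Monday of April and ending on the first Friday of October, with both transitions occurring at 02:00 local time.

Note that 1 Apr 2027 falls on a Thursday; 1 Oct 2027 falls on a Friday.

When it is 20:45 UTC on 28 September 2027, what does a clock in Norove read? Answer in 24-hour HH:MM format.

12:45

1 April 2027 is a Thursday, so the first Monday is April 5 and the fourth is April 26.
1 October 2027 is a Friday, so the first Friday is October 1.
At the standard offset (UTC−09:00), 20:45 UTC − 9h = 11:45 Norove standard time.
Daylight saving runs 26 April – 1 October; the standard-time date in Norove, 28 September 2027, is inside that window, so Norove is at UTC−08:00.
20:45 UTC − 8h = 12:45 local.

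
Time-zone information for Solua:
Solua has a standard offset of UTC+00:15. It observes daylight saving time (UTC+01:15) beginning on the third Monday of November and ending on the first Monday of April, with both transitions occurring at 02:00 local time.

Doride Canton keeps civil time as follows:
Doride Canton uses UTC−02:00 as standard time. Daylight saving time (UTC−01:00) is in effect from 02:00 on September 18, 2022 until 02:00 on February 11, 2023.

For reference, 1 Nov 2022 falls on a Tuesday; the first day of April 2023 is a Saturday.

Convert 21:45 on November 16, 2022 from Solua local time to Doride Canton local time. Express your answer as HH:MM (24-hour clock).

20:30

1 November 2022 is a Tuesday, so the first Monday is November 7 and the third is November 21.
1 April 2023 is a Saturday, so the first Monday is April 3.
Daylight saving runs 21 November 2022 – 3 April 2023; November 16, 2022 is outside that window, so Solua is on standard time at UTC+00:15.
21:45 Solua − 0h15m = 21:30 UTC.
At the standard offset (UTC−02:00), 21:30 UTC − 2h = 19:30 Doride Canton standard time.
The standard-time date in Doride Canton, November 16, 2022, falls between 18 September 2022 and 11 February 2023, so daylight saving is in effect and Doride Canton is at UTC−01:00.
21:30 UTC − 1h = 20:30 Doride Canton.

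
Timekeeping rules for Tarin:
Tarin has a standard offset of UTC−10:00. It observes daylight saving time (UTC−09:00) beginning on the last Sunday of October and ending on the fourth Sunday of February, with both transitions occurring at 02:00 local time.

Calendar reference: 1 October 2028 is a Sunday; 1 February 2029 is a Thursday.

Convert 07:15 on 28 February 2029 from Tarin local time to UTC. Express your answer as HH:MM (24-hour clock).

17:15

1 October 2028 is a Sunday, so Sundays fall on 1, 8, 15, 22, 29; the last is October 29.
1 February 2029 is a Thursday, so the first Sunday is February 4 and the fourth is February 25.
28 February 2029 is outside the daylight-saving period (29 October 2028 – 25 February 2029), so Tarin is on standard time, UTC−10:00.
07:15 local + 10h = 17:15 UTC.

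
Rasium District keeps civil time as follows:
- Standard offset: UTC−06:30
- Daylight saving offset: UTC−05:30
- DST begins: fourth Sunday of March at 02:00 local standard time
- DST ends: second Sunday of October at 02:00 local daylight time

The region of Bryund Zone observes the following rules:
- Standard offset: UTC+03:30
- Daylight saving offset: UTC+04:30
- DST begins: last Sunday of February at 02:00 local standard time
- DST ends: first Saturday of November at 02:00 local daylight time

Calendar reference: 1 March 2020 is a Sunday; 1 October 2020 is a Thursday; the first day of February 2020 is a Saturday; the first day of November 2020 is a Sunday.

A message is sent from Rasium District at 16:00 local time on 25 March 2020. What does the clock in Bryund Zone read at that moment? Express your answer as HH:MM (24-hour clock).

02:00

1 March 2020 is a Sunday, so the first Sunday is March 1 and the fourth is March 22.
1 October 2020 is a Thursday, so the first Sunday is October 4 and the second is October 11.
25 March 2020 falls between 22 March and 11 October, so daylight saving is in effect and Rasium District is at UTC−05:30.
16:00 Rasium District + 5h30m = 21:30 UTC.
1 February 2020 is a Saturday, so Sundays fall on 2, 9, 16, 23; the last is February 23.
1 November 2020 is a Sunday, so the first Saturday is November 7.
At the standard offset (UTC+03:30), 21:30 UTC + 3h30m = 01:00 Bryund Zone standard time (rolling into the next day, 26 March 2020).
Daylight saving runs 23 February – 7 November; the standard-time date in Bryund Zone, 26 March 2020, is inside that window, so Bryund Zone is at UTC+04:30.
21:30 UTC + 4h30m = 02:00 Bryund Zone (rolling into the next day, 26 March 2020).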